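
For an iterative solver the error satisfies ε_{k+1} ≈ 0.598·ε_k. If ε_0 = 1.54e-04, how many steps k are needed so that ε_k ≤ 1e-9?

24

After k steps, ε_k ≈ 1.54e-04·0.598^k.
Need 0.598^k ≤ 1e-9/1.54e-04 = 6.49351e-06.
k ≥ ln(6.49351e-06)/ln(0.598) = -11.9447/-0.51416 = 23.231.
Smallest integer k = 24.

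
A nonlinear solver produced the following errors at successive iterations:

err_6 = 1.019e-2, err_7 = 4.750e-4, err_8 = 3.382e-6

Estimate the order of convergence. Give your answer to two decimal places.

p ≈ ln(err_8/err_7) / ln(err_7/err_6)
  = ln(3.382e-6/4.750e-4) / ln(4.750e-4/1.019e-2)
  = ln(0.00712) / ln(0.0466143)
  = -4.94485 / -3.06585 ≈ 1.61288

1.61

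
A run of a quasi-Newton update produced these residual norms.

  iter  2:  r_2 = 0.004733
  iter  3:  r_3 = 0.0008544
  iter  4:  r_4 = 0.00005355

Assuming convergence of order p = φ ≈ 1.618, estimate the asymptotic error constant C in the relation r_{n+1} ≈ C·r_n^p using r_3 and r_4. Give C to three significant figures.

C ≈ r_4 / r_3^1.618
  = 0.00005355 / (0.0008544)^1.618
  = 0.00005355 / 1.085e-05 ≈ 4.9355

4.94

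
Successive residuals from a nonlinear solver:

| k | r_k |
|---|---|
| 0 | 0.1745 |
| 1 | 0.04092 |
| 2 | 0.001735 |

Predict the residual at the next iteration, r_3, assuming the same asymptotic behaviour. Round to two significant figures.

1.8e-6

First estimate the order: p ≈ ln(r_2/r_1) / ln(r_1/r_0) = ln(0.001735/0.04092)/ln(0.04092/0.1745) = ln(0.0423998)/ln(0.234499) ≈ 2.1793.
Then r_3 ≈ r_2·(r_2/r_1)^p = 0.001735·(0.0423998)^2.1793 = 0.001735·0.00102003 ≈ 1.77e-06.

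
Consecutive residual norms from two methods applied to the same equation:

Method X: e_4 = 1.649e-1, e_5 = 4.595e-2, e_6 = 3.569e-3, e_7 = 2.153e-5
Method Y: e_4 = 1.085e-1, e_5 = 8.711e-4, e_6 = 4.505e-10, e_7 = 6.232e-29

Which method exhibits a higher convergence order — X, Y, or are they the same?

Y

Method X: p ≈ ln(2.153e-5/3.569e-3)/ln(3.569e-3/4.595e-2) ≈ 2.00.
Method Y: p ≈ ln(6.232e-29/4.505e-10)/ln(4.505e-10/8.711e-4) ≈ 3.00.
Method Y has the higher order (≈3.0 vs ≈2.0).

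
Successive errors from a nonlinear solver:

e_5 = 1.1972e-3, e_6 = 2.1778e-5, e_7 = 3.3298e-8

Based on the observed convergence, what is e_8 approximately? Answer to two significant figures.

First estimate the order: p ≈ ln(e_7/e_6) / ln(e_6/e_5) = ln(3.3298e-8/2.1778e-5)/ln(2.1778e-5/1.1972e-3) = ln(0.00152897)/ln(0.0181908) ≈ 1.6180.
Then e_8 ≈ e_7·(e_7/e_6)^p = 3.3298e-8·(0.00152897)^1.6180 = 3.3298e-8·2.782e-05 ≈ 9.264e-13.

9.3e-13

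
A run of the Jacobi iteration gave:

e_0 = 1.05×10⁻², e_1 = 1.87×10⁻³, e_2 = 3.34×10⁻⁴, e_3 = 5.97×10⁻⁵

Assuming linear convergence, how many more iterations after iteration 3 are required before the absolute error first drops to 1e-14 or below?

14

Rate ρ ≈ e_3/e_2 = 5.97×10⁻⁵/3.34×10⁻⁴ = 0.1787.
After j more steps, e_{3+j} ≈ 5.97×10⁻⁵·ρ^j; need ρ^j ≤ 1e-14/5.97×10⁻⁵ = 1.67504e-10.
j ≥ ln(1.67504e-10)/ln(0.1787) = -22.5100/-1.72205 = 13.072.
So 14 more iterations are needed.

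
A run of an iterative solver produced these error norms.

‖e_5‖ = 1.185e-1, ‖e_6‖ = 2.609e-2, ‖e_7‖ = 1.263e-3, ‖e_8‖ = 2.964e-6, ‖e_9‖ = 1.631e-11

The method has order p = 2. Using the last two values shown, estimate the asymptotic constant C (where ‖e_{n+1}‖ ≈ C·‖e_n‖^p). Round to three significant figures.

1.86

C ≈ ‖e_9‖ / ‖e_8‖^2
  = 1.631e-11 / (2.964e-6)^2
  = 1.631e-11 / 8.7853e-12 ≈ 1.8565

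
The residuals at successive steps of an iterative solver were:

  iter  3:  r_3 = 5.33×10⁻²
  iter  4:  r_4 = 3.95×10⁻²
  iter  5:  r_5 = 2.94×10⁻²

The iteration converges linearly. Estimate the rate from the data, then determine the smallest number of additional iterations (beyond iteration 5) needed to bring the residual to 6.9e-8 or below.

44

Rate ρ ≈ r_5/r_4 = 2.94×10⁻²/3.95×10⁻² = 0.7443.
After j more steps, r_{5+j} ≈ 2.94×10⁻²·ρ^j; need ρ^j ≤ 6.9e-8/2.94×10⁻² = 2.34694e-06.
j ≥ ln(2.34694e-06)/ln(0.7443) = -12.9624/-0.29531 = 43.894.
So 44 more iterations are needed.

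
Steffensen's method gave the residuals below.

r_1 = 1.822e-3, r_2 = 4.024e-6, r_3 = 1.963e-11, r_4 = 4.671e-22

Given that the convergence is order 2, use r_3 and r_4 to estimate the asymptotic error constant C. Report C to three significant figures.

1.21

C ≈ r_4 / r_3^2
  = 4.671e-22 / (1.963e-11)^2
  = 4.671e-22 / 3.85337e-22 ≈ 1.2122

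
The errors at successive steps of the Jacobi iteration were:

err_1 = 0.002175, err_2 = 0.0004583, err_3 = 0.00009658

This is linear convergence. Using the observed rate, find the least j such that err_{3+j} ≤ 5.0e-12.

Rate ρ ≈ err_3/err_2 = 0.00009658/0.0004583 = 0.2107.
After j more steps, err_{3+j} ≈ 0.00009658·ρ^j; need ρ^j ≤ 5.0e-12/0.00009658 = 5.17706e-08.
j ≥ ln(5.17706e-08)/ln(0.2107) = -16.7764/-1.55732 = 10.773.
So 11 more iterations are needed.

11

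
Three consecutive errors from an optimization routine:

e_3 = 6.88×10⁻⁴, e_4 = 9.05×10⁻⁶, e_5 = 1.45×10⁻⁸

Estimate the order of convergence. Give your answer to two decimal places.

1.49

p ≈ ln(e_5/e_4) / ln(e_4/e_3)
  = ln(1.45×10⁻⁸/9.05×10⁻⁶) / ln(9.05×10⁻⁶/6.88×10⁻⁴)
  = ln(0.00160221) / ln(0.0131541)
  = -6.43637 / -4.33102 ≈ 1.48611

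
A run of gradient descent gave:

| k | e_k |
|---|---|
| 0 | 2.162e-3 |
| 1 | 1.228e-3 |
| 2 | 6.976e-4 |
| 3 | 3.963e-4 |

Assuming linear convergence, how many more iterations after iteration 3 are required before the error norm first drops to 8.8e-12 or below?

32

Rate ρ ≈ e_3/e_2 = 3.963e-4/6.976e-4 = 0.5681.
After j more steps, e_{3+j} ≈ 3.963e-4·ρ^j; need ρ^j ≤ 8.8e-12/3.963e-4 = 2.22054e-08.
j ≥ ln(2.22054e-08)/ln(0.5681) = -17.6229/-0.56546 = 31.166.
So 32 more iterations are needed.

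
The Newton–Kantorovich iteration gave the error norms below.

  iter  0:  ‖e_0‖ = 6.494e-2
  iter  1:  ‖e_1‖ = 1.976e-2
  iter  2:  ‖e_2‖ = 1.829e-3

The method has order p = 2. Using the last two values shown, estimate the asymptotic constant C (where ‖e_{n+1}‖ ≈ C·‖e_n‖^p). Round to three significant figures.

C ≈ ‖e_2‖ / ‖e_1‖^2
  = 1.829e-3 / (1.976e-2)^2
  = 1.829e-3 / 0.000390458 ≈ 4.6842

4.68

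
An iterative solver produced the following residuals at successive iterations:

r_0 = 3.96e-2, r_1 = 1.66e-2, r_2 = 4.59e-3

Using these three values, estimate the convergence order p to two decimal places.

p ≈ ln(r_2/r_1) / ln(r_1/r_0)
  = ln(4.59e-3/1.66e-2) / ln(1.66e-2/3.96e-2)
  = ln(0.276506) / ln(0.419192)
  = -1.28552 / -0.86943 ≈ 1.47858

1.48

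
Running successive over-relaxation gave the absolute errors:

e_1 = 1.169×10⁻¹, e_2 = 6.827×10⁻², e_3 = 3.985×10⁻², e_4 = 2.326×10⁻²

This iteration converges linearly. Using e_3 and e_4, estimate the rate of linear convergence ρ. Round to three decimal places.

ρ ≈ e_4/e_3 = 2.326×10⁻²/3.985×10⁻² = 0.58369

0.584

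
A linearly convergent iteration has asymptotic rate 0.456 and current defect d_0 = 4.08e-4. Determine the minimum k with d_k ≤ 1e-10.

20

After k steps, d_k ≈ 4.08e-4·0.456^k.
Need 0.456^k ≤ 1e-10/4.08e-4 = 2.45098e-07.
k ≥ ln(2.45098e-07)/ln(0.456) = -15.2216/-0.78526 = 19.384.
Smallest integer k = 20.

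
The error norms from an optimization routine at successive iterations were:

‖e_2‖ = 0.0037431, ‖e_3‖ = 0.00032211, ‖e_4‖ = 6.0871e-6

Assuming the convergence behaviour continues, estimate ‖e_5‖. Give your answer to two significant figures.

First estimate the order: p ≈ ln(‖e_4‖/‖e_3‖) / ln(‖e_3‖/‖e_2‖) = ln(6.0871e-6/0.00032211)/ln(0.00032211/0.0037431) = ln(0.0188976)/ln(0.0860543) ≈ 1.6181.
Then ‖e_5‖ ≈ ‖e_4‖·(‖e_4‖/‖e_3‖)^p = 6.0871e-6·(0.0188976)^1.6181 = 6.0871e-6·0.00162575 ≈ 9.896e-09.

9.9e-9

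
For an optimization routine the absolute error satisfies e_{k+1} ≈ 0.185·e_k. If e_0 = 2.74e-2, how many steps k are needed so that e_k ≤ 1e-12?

After k steps, e_k ≈ 2.74e-2·0.185^k.
Need 0.185^k ≤ 1e-12/2.74e-2 = 3.64964e-11.
k ≥ ln(3.64964e-11)/ln(0.185) = -24.0338/-1.68740 = 14.243.
Smallest integer k = 15.

15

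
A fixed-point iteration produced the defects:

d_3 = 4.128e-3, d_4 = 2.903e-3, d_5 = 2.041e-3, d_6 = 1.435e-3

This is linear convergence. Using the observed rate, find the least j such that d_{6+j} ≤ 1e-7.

Rate ρ ≈ d_6/d_5 = 1.435e-3/2.041e-3 = 0.7031.
After j more steps, d_{6+j} ≈ 1.435e-3·ρ^j; need ρ^j ≤ 1e-7/1.435e-3 = 6.96864e-05.
j ≥ ln(6.96864e-05)/ln(0.7031) = -9.5715/-0.35226 = 27.172.
So 28 more iterations are needed.

28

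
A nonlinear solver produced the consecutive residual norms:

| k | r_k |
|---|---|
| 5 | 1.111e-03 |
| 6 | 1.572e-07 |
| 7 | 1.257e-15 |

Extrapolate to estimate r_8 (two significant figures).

First estimate the order: p ≈ ln(r_7/r_6) / ln(r_6/r_5) = ln(1.257e-15/1.572e-07)/ln(1.572e-07/1.111e-03) = ln(7.99618e-09)/ln(0.000141494) ≈ 2.1036.
Then r_8 ≈ r_7·(r_7/r_6)^p = 1.257e-15·(7.99618e-09)^2.1036 = 1.257e-15·9.26624e-18 ≈ 1.165e-32.

1.2e-32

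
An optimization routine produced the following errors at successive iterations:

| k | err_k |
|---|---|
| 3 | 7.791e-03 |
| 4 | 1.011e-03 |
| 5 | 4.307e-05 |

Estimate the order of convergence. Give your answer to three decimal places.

p ≈ ln(err_5/err_4) / ln(err_4/err_3)
  = ln(4.307e-05/1.011e-03) / ln(1.011e-03/7.791e-03)
  = ln(0.0426014) / ln(0.129765)
  = -3.155868 / -2.042030 ≈ 1.545456

1.545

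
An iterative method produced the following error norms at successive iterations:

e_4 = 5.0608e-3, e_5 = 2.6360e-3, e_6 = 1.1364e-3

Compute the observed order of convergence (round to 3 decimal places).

1.290

p ≈ ln(e_6/e_5) / ln(e_5/e_4)
  = ln(1.1364e-3/2.6360e-3) / ln(2.6360e-3/5.0608e-3)
  = ln(0.431108) / ln(0.520866)
  = -0.841397 / -0.652262 ≈ 1.289968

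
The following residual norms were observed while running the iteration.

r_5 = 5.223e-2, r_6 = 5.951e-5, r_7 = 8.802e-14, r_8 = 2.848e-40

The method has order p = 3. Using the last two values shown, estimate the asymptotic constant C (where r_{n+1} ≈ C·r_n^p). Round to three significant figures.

0.418

C ≈ r_8 / r_7^3
  = 2.848e-40 / (8.802e-14)^3
  = 2.848e-40 / 6.81937e-40 ≈ 0.41763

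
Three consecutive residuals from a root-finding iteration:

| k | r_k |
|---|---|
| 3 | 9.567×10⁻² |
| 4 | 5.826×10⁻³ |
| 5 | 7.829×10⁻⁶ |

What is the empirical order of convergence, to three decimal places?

p ≈ ln(r_5/r_4) / ln(r_4/r_3)
  = ln(7.829×10⁻⁶/5.826×10⁻³) / ln(5.826×10⁻³/9.567×10⁻²)
  = ln(0.0013438) / ln(0.0608968)
  = -6.612254 / -2.798575 ≈ 2.362722

2.363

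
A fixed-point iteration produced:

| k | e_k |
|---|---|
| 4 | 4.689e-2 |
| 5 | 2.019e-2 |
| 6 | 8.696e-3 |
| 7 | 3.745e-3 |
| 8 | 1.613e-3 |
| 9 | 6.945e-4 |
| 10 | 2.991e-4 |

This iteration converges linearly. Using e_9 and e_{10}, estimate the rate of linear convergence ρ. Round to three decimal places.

0.431

ρ ≈ e_{10}/e_9 = 2.991e-4/6.945e-4 = 0.43067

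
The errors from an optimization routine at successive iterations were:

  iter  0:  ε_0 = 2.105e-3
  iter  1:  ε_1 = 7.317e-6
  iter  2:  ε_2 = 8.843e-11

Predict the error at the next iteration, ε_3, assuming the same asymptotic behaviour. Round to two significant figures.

First estimate the order: p ≈ ln(ε_2/ε_1) / ln(ε_1/ε_0) = ln(8.843e-11/7.317e-6)/ln(7.317e-6/2.105e-3) = ln(1.20856e-05)/ln(0.00347601) ≈ 2.0000.
Then ε_3 ≈ ε_2·(ε_2/ε_1)^p = 8.843e-11·(1.20856e-05)^2.0000 = 8.843e-11·1.46062e-10 ≈ 1.292e-20.

1.3e-20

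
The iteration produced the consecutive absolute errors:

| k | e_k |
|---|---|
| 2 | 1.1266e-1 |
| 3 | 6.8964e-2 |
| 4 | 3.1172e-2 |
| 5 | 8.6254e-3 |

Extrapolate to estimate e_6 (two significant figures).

First estimate the order: p ≈ ln(e_5/e_4) / ln(e_4/e_3) = ln(8.6254e-3/3.1172e-2)/ln(3.1172e-2/6.8964e-2) = ln(0.276703)/ln(0.452004) ≈ 1.6180.
Then e_6 ≈ e_5·(e_5/e_4)^p = 8.6254e-3·(0.276703)^1.6180 = 8.6254e-3·0.125077 ≈ 0.001079.

1.1e-3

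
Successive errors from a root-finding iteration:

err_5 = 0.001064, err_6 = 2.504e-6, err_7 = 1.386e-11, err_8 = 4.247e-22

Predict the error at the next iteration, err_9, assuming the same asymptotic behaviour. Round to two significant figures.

First estimate the order: p ≈ ln(err_8/err_7) / ln(err_7/err_6) = ln(4.247e-22/1.386e-11)/ln(1.386e-11/2.504e-6) = ln(3.06421e-11)/ln(5.53514e-06) ≈ 2.0000.
Then err_9 ≈ err_8·(err_8/err_7)^p = 4.247e-22·(3.06421e-11)^2.0000 = 4.247e-22·9.38938e-22 ≈ 3.988e-43.

4.0e-43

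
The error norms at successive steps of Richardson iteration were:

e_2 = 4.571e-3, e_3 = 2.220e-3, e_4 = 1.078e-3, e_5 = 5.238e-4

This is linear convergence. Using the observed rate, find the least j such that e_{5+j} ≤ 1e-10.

Rate ρ ≈ e_5/e_4 = 5.238e-4/1.078e-3 = 0.4859.
After j more steps, e_{5+j} ≈ 5.238e-4·ρ^j; need ρ^j ≤ 1e-10/5.238e-4 = 1.90913e-07.
j ≥ ln(1.90913e-07)/ln(0.4859) = -15.4714/-0.72175 = 21.436.
So 22 more iterations are needed.

22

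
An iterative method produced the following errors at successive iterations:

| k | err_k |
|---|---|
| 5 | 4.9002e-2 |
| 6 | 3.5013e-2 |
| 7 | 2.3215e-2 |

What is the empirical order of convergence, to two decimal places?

p ≈ ln(err_7/err_6) / ln(err_6/err_5)
  = ln(2.3215e-2/3.5013e-2) / ln(3.5013e-2/4.9002e-2)
  = ln(0.663039) / ln(0.714522)
  = -0.41092 / -0.33614 ≈ 1.22247

1.22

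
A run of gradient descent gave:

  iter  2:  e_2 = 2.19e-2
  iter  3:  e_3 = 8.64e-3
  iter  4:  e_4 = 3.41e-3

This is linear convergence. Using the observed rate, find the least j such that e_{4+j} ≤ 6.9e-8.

12

Rate ρ ≈ e_4/e_3 = 3.41e-3/8.64e-3 = 0.3947.
After j more steps, e_{4+j} ≈ 3.41e-3·ρ^j; need ρ^j ≤ 6.9e-8/3.41e-3 = 2.02346e-05.
j ≥ ln(2.02346e-05)/ln(0.3947) = -10.8081/-0.92963 = 11.626.
So 12 more iterations are needed.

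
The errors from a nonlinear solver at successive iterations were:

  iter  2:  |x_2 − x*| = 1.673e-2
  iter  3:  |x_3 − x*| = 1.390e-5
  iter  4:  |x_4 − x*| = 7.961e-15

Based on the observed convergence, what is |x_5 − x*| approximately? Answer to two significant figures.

First estimate the order: p ≈ ln(|x_4 − x*|/|x_3 − x*|) / ln(|x_3 − x*|/|x_2 − x*|) = ln(7.961e-15/1.390e-5)/ln(1.390e-5/1.673e-2) = ln(5.72734e-10)/ln(0.000830843) ≈ 3.0002.
Then |x_5 − x*| ≈ |x_4 − x*|·(|x_4 − x*|/|x_3 − x*|)^p = 7.961e-15·(5.72734e-10)^3.0002 = 7.961e-15·1.87073e-28 ≈ 1.489e-42.

1.5e-42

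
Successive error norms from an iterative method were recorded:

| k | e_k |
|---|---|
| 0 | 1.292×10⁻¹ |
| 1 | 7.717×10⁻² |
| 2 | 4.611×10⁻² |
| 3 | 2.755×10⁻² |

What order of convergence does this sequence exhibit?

1

Consecutive ratios: e_3/e_2 = 2.755×10⁻²/4.611×10⁻² = 0.597484, e_2/e_1 = 4.611×10⁻²/7.717×10⁻² = 0.597512.
p ≈ ln(0.597484)/ln(0.597512) = -0.5150/-0.5150 ≈ 1.00.
So the convergence is linear (order 1).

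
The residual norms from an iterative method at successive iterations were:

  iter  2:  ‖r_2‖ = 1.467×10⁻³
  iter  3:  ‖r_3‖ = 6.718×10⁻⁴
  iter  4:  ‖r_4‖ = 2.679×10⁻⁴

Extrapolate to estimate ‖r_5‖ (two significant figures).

9.1e-5

First estimate the order: p ≈ ln(‖r_4‖/‖r_3‖) / ln(‖r_3‖/‖r_2‖) = ln(2.679×10⁻⁴/6.718×10⁻⁴)/ln(6.718×10⁻⁴/1.467×10⁻³) = ln(0.398779)/ln(0.457941) ≈ 1.1771.
Then ‖r_5‖ ≈ ‖r_4‖·(‖r_4‖/‖r_3‖)^p = 2.679×10⁻⁴·(0.398779)^1.1771 = 2.679×10⁻⁴·0.338861 ≈ 9.078e-05.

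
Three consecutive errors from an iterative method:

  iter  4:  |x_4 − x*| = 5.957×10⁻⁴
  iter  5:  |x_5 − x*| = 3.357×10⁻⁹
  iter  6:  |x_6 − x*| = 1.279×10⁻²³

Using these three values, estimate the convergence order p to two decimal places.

p ≈ ln(|x_6 − x*|/|x_5 − x*|) / ln(|x_5 − x*|/|x_4 − x*|)
  = ln(1.279×10⁻²³/3.357×10⁻⁹) / ln(3.357×10⁻⁹/5.957×10⁻⁴)
  = ln(3.80995e-15) / ln(5.63539e-06)
  = -33.20116 / -12.08644 ≈ 2.74698

2.75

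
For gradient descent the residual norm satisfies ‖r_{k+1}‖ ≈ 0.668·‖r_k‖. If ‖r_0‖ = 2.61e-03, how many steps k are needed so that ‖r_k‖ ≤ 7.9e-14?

After k steps, ‖r_k‖ ≈ 2.61e-03·0.668^k.
Need 0.668^k ≤ 7.9e-14/2.61e-03 = 3.02682e-11.
k ≥ ln(3.02682e-11)/ln(0.668) = -24.2209/-0.40347 = 60.031.
Smallest integer k = 61.

61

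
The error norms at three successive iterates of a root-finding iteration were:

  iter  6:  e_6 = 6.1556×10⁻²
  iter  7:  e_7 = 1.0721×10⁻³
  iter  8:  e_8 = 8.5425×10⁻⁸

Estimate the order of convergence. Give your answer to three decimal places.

2.330

p ≈ ln(e_8/e_7) / ln(e_7/e_6)
  = ln(8.5425×10⁻⁸/1.0721×10⁻³) / ln(1.0721×10⁻³/6.1556×10⁻²)
  = ln(7.96801e-05) / ln(0.0174167)
  = -9.437491 / -4.050326 ≈ 2.330057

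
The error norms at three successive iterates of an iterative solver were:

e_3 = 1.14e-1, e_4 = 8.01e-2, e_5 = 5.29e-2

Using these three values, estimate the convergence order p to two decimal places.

1.18

p ≈ ln(e_5/e_4) / ln(e_4/e_3)
  = ln(5.29e-2/8.01e-2) / ln(8.01e-2/1.14e-1)
  = ln(0.660424) / ln(0.702632)
  = -0.41487 / -0.35292 ≈ 1.17554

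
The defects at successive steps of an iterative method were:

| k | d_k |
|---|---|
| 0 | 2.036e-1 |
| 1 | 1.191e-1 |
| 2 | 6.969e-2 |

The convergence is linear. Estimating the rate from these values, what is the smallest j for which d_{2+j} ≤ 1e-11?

43

Rate ρ ≈ d_2/d_1 = 6.969e-2/1.191e-1 = 0.5851.
After j more steps, d_{2+j} ≈ 6.969e-2·ρ^j; need ρ^j ≤ 1e-11/6.969e-2 = 1.43493e-10.
j ≥ ln(1.43493e-10)/ln(0.5851) = -22.6647/-0.53597 = 42.287.
So 43 more iterations are needed.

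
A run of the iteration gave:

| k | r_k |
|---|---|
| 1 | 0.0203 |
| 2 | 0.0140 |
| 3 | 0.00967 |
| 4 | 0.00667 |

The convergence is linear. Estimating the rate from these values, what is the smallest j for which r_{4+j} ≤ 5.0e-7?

26

Rate ρ ≈ r_4/r_3 = 0.00667/0.00967 = 0.6898.
After j more steps, r_{4+j} ≈ 0.00667·ρ^j; need ρ^j ≤ 5.0e-7/0.00667 = 7.49625e-05.
j ≥ ln(7.49625e-05)/ln(0.6898) = -9.4985/-0.37135 = 25.578.
So 26 more iterations are needed.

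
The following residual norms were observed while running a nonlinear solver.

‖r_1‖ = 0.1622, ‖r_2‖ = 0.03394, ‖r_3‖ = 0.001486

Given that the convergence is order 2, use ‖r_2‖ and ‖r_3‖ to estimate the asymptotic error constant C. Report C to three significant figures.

C ≈ ‖r_3‖ / ‖r_2‖^2
  = 0.001486 / (0.03394)^2
  = 0.001486 / 0.00115192 ≈ 1.29

1.29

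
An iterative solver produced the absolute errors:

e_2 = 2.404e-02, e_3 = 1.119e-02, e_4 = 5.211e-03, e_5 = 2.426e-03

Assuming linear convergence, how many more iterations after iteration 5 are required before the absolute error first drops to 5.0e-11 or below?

Rate ρ ≈ e_5/e_4 = 2.426e-03/5.211e-03 = 0.4656.
After j more steps, e_{5+j} ≈ 2.426e-03·ρ^j; need ρ^j ≤ 5.0e-11/2.426e-03 = 2.06101e-08.
j ≥ ln(2.06101e-08)/ln(0.4656) = -17.6975/-0.76443 = 23.151.
So 24 more iterations are needed.

24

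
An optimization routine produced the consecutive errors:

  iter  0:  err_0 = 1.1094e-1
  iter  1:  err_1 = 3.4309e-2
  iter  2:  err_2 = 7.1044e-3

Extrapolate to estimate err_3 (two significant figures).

8.6e-4

First estimate the order: p ≈ ln(err_2/err_1) / ln(err_1/err_0) = ln(7.1044e-3/3.4309e-2)/ln(3.4309e-2/1.1094e-1) = ln(0.207071)/ln(0.309257) ≈ 1.3418.
Then err_3 ≈ err_2·(err_2/err_1)^p = 7.1044e-3·(0.207071)^1.3418 = 7.1044e-3·0.120884 ≈ 0.0008588.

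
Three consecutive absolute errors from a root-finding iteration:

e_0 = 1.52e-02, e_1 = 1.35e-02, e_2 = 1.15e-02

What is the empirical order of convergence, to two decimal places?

p ≈ ln(e_2/e_1) / ln(e_1/e_0)
  = ln(1.15e-02/1.35e-02) / ln(1.35e-02/1.52e-02)
  = ln(0.851852) / ln(0.888158)
  = -0.16034 / -0.11861 ≈ 1.35183

1.35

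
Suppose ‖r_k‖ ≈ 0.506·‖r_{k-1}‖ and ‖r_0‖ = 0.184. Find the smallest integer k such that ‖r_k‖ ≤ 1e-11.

35

After k steps, ‖r_k‖ ≈ 0.184·0.506^k.
Need 0.506^k ≤ 1e-11/0.184 = 5.43478e-11.
k ≥ ln(5.43478e-11)/ln(0.506) = -23.6356/-0.68122 = 34.696.
Smallest integer k = 35.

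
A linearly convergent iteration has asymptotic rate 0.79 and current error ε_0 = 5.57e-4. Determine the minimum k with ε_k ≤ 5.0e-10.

60

After k steps, ε_k ≈ 5.57e-4·0.79^k.
Need 0.79^k ≤ 5.0e-10/5.57e-4 = 8.97666e-07.
k ≥ ln(8.97666e-07)/ln(0.79) = -13.9235/-0.23572 = 59.068.
Smallest integer k = 60.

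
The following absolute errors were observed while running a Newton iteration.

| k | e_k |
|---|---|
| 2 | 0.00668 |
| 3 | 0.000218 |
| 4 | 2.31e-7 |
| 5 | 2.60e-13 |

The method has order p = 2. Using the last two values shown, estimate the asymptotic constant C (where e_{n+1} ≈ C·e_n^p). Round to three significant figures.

4.87

C ≈ e_5 / e_4^2
  = 2.60e-13 / (2.31e-7)^2
  = 2.60e-13 / 5.3361e-14 ≈ 4.8725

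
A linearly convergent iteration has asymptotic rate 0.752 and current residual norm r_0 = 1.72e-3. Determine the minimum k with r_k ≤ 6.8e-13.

76

After k steps, r_k ≈ 1.72e-3·0.752^k.
Need 0.752^k ≤ 6.8e-13/1.72e-3 = 3.95349e-10.
k ≥ ln(3.95349e-10)/ln(0.752) = -21.6513/-0.28502 = 75.964.
Smallest integer k = 76.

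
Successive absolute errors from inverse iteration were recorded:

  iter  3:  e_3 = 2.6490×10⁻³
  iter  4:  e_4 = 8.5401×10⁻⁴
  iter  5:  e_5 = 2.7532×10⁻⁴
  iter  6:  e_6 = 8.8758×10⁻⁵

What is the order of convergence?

Consecutive ratios: e_6/e_5 = 8.8758×10⁻⁵/2.7532×10⁻⁴ = 0.322381, e_5/e_4 = 2.7532×10⁻⁴/8.5401×10⁻⁴ = 0.322385.
p ≈ ln(0.322381)/ln(0.322385) = -1.1320/-1.1320 ≈ 1.00.
So the convergence is linear (order 1).

1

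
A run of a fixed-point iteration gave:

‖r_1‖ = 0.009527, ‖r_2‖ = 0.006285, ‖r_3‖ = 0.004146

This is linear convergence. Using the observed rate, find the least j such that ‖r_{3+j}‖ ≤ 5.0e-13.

55

Rate ρ ≈ ‖r_3‖/‖r_2‖ = 0.004146/0.006285 = 0.6597.
After j more steps, ‖r_{3+j}‖ ≈ 0.004146·ρ^j; need ρ^j ≤ 5.0e-13/0.004146 = 1.20598e-10.
j ≥ ln(1.20598e-10)/ln(0.6597) = -22.8386/-0.41597 = 54.904.
So 55 more iterations are needed.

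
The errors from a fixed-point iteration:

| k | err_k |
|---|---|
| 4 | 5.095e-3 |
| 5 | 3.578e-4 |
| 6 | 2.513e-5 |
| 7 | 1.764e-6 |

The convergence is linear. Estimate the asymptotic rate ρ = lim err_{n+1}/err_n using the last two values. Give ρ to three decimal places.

0.070

ρ ≈ err_7/err_6 = 1.764e-6/2.513e-5 = 0.07019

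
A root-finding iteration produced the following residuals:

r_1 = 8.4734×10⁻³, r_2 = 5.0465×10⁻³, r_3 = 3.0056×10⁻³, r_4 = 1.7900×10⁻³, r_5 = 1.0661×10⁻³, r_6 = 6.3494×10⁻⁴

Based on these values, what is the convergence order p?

Consecutive ratios: r_6/r_5 = 6.3494×10⁻⁴/1.0661×10⁻³ = 0.595573, r_5/r_4 = 1.0661×10⁻³/1.7900×10⁻³ = 0.595587.
p ≈ ln(0.595573)/ln(0.595587) = -0.5182/-0.5182 ≈ 1.00.
So the convergence is linear (order 1).

1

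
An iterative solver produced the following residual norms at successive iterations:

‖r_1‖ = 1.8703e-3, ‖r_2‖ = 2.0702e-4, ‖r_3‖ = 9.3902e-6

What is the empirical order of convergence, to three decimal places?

1.405

p ≈ ln(‖r_3‖/‖r_2‖) / ln(‖r_2‖/‖r_1‖)
  = ln(9.3902e-6/2.0702e-4) / ln(2.0702e-4/1.8703e-3)
  = ln(0.0453589) / ln(0.110688)
  = -3.093149 / -2.201040 ≈ 1.405312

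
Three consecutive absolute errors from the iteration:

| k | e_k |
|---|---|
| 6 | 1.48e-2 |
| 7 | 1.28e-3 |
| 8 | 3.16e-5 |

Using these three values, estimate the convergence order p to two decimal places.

p ≈ ln(e_8/e_7) / ln(e_7/e_6)
  = ln(3.16e-5/1.28e-3) / ln(1.28e-3/1.48e-2)
  = ln(0.0246875) / ln(0.0864865)
  = -3.70146 / -2.44777 ≈ 1.51218

1.51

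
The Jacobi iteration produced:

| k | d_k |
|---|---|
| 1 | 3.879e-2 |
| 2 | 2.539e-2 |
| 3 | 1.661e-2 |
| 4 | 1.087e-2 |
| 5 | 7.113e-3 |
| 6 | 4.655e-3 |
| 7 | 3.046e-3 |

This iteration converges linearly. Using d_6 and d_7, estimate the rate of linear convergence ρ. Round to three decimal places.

ρ ≈ d_7/d_6 = 3.046e-3/4.655e-3 = 0.65435

0.654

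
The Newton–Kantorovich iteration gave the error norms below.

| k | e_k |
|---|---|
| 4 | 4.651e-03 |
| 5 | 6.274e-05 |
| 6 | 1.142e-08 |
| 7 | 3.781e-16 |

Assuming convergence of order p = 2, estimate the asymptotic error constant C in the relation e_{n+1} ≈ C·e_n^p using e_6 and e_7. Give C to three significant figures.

2.90

C ≈ e_7 / e_6^2
  = 3.781e-16 / (1.142e-08)^2
  = 3.781e-16 / 1.30416e-16 ≈ 2.8992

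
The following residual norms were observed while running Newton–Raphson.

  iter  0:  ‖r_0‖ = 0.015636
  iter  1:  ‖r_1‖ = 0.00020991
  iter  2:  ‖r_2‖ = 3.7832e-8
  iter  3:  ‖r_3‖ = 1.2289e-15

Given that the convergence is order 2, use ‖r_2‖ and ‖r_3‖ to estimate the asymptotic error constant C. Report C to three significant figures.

C ≈ ‖r_3‖ / ‖r_2‖^2
  = 1.2289e-15 / (3.7832e-8)^2
  = 1.2289e-15 / 1.43126e-15 ≈ 0.85861

0.859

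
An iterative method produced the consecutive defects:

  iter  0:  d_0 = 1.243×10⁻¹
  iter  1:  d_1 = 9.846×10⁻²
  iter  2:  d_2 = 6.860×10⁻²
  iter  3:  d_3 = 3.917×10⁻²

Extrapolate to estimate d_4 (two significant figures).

First estimate the order: p ≈ ln(d_3/d_2) / ln(d_2/d_1) = ln(3.917×10⁻²/6.860×10⁻²)/ln(6.860×10⁻²/9.846×10⁻²) = ln(0.570991)/ln(0.69673) ≈ 1.5508.
Then d_4 ≈ d_3·(d_3/d_2)^p = 3.917×10⁻²·(0.570991)^1.5508 = 3.917×10⁻²·0.419354 ≈ 0.01643.

1.6e-2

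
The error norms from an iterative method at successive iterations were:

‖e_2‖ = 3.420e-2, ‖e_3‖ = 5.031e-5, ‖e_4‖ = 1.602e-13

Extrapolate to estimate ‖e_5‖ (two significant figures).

First estimate the order: p ≈ ln(‖e_4‖/‖e_3‖) / ln(‖e_3‖/‖e_2‖) = ln(1.602e-13/5.031e-5)/ln(5.031e-5/3.420e-2) = ln(3.18426e-09)/ln(0.00147105) ≈ 3.0000.
Then ‖e_5‖ ≈ ‖e_4‖·(‖e_4‖/‖e_3‖)^p = 1.602e-13·(3.18426e-09)^3.0000 = 1.602e-13·3.22868e-26 ≈ 5.172e-39.

5.2e-39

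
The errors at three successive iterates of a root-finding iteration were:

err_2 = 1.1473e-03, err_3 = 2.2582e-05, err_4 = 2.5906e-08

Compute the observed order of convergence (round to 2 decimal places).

p ≈ ln(err_4/err_3) / ln(err_3/err_2)
  = ln(2.5906e-08/2.2582e-05) / ln(2.2582e-05/1.1473e-03)
  = ln(0.0011472) / ln(0.0196827)
  = -6.77043 / -3.92802 ≈ 1.72362

1.72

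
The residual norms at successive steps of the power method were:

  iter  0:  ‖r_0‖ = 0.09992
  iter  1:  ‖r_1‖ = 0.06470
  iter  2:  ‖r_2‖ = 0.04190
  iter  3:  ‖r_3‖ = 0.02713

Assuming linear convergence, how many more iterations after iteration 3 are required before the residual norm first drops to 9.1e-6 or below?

19

Rate ρ ≈ ‖r_3‖/‖r_2‖ = 0.02713/0.04190 = 0.6475.
After j more steps, ‖r_{3+j}‖ ≈ 0.02713·ρ^j; need ρ^j ≤ 9.1e-6/0.02713 = 0.000335422.
j ≥ ln(0.000335422)/ln(0.6475) = -8.0001/-0.43464 = 18.406.
So 19 more iterations are needed.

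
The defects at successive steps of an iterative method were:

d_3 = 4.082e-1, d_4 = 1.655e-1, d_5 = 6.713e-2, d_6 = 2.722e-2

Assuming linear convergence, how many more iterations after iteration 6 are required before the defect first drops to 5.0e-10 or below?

20

Rate ρ ≈ d_6/d_5 = 2.722e-2/6.713e-2 = 0.4055.
After j more steps, d_{6+j} ≈ 2.722e-2·ρ^j; need ρ^j ≤ 5.0e-10/2.722e-2 = 1.83688e-08.
j ≥ ln(1.83688e-08)/ln(0.4055) = -17.8126/-0.90263 = 19.734.
So 20 more iterations are needed.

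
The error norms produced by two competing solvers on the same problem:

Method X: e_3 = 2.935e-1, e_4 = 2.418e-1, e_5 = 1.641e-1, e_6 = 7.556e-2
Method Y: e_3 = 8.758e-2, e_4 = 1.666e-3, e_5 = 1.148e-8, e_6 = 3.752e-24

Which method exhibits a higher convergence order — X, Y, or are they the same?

Y

Method X: p ≈ ln(7.556e-2/1.641e-1)/ln(1.641e-1/2.418e-1) ≈ 2.00.
Method Y: p ≈ ln(3.752e-24/1.148e-8)/ln(1.148e-8/1.666e-3) ≈ 3.00.
Method Y has the higher order (≈3.0 vs ≈2.0).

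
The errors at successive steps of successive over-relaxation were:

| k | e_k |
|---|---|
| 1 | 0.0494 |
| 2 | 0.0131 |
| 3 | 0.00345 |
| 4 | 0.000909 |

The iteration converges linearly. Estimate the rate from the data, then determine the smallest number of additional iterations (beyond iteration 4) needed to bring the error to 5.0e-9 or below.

Rate ρ ≈ e_4/e_3 = 0.000909/0.00345 = 0.2635.
After j more steps, e_{4+j} ≈ 0.000909·ρ^j; need ρ^j ≤ 5.0e-9/0.000909 = 5.50055e-06.
j ≥ ln(5.50055e-06)/ln(0.2635) = -12.1107/-1.33370 = 9.081.
So 10 more iterations are needed.

10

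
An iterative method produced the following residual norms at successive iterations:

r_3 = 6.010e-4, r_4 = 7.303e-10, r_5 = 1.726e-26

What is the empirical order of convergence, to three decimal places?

p ≈ ln(r_5/r_4) / ln(r_4/r_3)
  = ln(1.726e-26/7.303e-10) / ln(7.303e-10/6.010e-4)
  = ln(2.36341e-17) / ln(1.21514e-06)
  = -38.283841 / -13.620651 ≈ 2.810720

2.811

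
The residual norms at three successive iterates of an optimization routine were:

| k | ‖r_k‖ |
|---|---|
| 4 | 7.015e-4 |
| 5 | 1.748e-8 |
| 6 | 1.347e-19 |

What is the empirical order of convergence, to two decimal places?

2.41

p ≈ ln(‖r_6‖/‖r_5‖) / ln(‖r_5‖/‖r_4‖)
  = ln(1.347e-19/1.748e-8) / ln(1.748e-8/7.015e-4)
  = ln(7.70595e-12) / ln(2.4918e-05)
  = -25.58903 / -10.59992 ≈ 2.41408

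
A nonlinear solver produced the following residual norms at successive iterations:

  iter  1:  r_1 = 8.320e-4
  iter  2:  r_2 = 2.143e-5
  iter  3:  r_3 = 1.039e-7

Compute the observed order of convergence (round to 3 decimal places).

p ≈ ln(r_3/r_2) / ln(r_2/r_1)
  = ln(1.039e-7/2.143e-5) / ln(2.143e-5/8.320e-4)
  = ln(0.00484834) / ln(0.0257572)
  = -5.329119 / -3.659041 ≈ 1.456425

1.456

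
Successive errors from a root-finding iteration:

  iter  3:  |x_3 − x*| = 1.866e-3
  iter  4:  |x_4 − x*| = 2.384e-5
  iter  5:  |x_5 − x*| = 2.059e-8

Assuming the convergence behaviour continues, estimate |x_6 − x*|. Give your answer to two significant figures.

First estimate the order: p ≈ ln(|x_5 − x*|/|x_4 − x*|) / ln(|x_4 − x*|/|x_3 − x*|) = ln(2.059e-8/2.384e-5)/ln(2.384e-5/1.866e-3) = ln(0.000863674)/ln(0.012776) ≈ 1.6179.
Then |x_6 − x*| ≈ |x_5 − x*|·(|x_5 − x*|/|x_4 − x*|)^p = 2.059e-8·(0.000863674)^1.6179 = 2.059e-8·1.10489e-05 ≈ 2.275e-13.

2.3e-13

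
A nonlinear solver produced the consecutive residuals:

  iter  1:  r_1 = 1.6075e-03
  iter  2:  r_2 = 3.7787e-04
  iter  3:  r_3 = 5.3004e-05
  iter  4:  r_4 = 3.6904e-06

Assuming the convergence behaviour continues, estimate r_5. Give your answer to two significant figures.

First estimate the order: p ≈ ln(r_4/r_3) / ln(r_3/r_2) = ln(3.6904e-06/5.3004e-05)/ln(5.3004e-05/3.7787e-04) = ln(0.0696249)/ln(0.14027) ≈ 1.3566.
Then r_5 ≈ r_4·(r_4/r_3)^p = 3.6904e-06·(0.0696249)^1.3566 = 3.6904e-06·0.0269212 ≈ 9.935e-08.

9.9e-8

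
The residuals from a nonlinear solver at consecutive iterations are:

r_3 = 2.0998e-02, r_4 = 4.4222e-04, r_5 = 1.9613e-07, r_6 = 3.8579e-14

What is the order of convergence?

Consecutive ratios: r_6/r_5 = 3.8579e-14/1.9613e-07 = 1.96701e-07, r_5/r_4 = 1.9613e-07/4.4222e-04 = 0.000443512.
p ≈ ln(1.96701e-07)/ln(0.000443512) = -15.4416/-7.7208 ≈ 2.00.
So the convergence is quadratic (order 2).

2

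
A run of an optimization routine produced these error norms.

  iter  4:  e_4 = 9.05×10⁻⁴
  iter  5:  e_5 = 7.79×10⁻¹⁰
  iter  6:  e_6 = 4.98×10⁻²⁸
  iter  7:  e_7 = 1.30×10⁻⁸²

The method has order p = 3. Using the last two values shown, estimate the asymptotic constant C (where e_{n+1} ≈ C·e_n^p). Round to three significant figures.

C ≈ e_7 / e_6^3
  = 1.30×10⁻⁸² / (4.98×10⁻²⁸)^3
  = 1.30×10⁻⁸² / 1.23506e-82 ≈ 1.0526

1.05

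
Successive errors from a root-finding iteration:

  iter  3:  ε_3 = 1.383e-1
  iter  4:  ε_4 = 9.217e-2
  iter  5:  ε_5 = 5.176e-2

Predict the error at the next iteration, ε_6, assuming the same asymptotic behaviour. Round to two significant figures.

2.3e-2

First estimate the order: p ≈ ln(ε_5/ε_4) / ln(ε_4/ε_3) = ln(5.176e-2/9.217e-2)/ln(9.217e-2/1.383e-1) = ln(0.561571)/ln(0.66645) ≈ 1.4220.
Then ε_6 ≈ ε_5·(ε_5/ε_4)^p = 5.176e-2·(0.561571)^1.4220 = 5.176e-2·0.440203 ≈ 0.02278.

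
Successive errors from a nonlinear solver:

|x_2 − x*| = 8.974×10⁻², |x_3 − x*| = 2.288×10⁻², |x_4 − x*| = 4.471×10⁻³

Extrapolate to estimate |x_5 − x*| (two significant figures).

6.4e-4

First estimate the order: p ≈ ln(|x_4 − x*|/|x_3 − x*|) / ln(|x_3 − x*|/|x_2 − x*|) = ln(4.471×10⁻³/2.288×10⁻²)/ln(2.288×10⁻²/8.974×10⁻²) = ln(0.195411)/ln(0.254959) ≈ 1.1946.
Then |x_5 − x*| ≈ |x_4 − x*|·(|x_4 − x*|/|x_3 − x*|)^p = 4.471×10⁻³·(0.195411)^1.1946 = 4.471×10⁻³·0.142222 ≈ 0.0006359.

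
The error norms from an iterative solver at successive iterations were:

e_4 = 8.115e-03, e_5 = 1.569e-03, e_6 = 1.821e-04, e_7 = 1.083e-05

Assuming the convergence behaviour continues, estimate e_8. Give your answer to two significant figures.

2.7e-7

First estimate the order: p ≈ ln(e_7/e_6) / ln(e_6/e_5) = ln(1.083e-05/1.821e-04)/ln(1.821e-04/1.569e-03) = ln(0.0594728)/ln(0.116061) ≈ 1.3104.
Then e_8 ≈ e_7·(e_7/e_6)^p = 1.083e-05·(0.0594728)^1.3104 = 1.083e-05·0.0247666 ≈ 2.682e-07.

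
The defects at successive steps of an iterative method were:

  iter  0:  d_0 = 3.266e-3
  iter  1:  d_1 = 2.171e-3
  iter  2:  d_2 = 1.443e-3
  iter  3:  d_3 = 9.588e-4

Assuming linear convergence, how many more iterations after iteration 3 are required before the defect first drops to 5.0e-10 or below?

36

Rate ρ ≈ d_3/d_2 = 9.588e-4/1.443e-3 = 0.6644.
After j more steps, d_{3+j} ≈ 9.588e-4·ρ^j; need ρ^j ≤ 5.0e-10/9.588e-4 = 5.21485e-07.
j ≥ ln(5.21485e-07)/ln(0.6644) = -14.4666/-0.40887 = 35.382.
So 36 more iterations are needed.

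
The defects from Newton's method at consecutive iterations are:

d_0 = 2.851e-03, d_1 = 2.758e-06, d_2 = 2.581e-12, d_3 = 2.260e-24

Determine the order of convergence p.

Consecutive ratios: d_3/d_2 = 2.260e-24/2.581e-12 = 8.7563e-13, d_2/d_1 = 2.581e-12/2.758e-06 = 9.35823e-07.
p ≈ ln(8.7563e-13)/ln(9.35823e-07) = -27.7638/-13.8818 ≈ 2.00.
So the convergence is quadratic (order 2).

2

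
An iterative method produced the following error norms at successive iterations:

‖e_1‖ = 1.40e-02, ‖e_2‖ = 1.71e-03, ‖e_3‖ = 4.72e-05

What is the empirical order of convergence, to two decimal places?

1.71

p ≈ ln(‖e_3‖/‖e_2‖) / ln(‖e_2‖/‖e_1‖)
  = ln(4.72e-05/1.71e-03) / ln(1.71e-03/1.40e-02)
  = ln(0.0276023) / ln(0.122143)
  = -3.58986 / -2.10256 ≈ 1.70738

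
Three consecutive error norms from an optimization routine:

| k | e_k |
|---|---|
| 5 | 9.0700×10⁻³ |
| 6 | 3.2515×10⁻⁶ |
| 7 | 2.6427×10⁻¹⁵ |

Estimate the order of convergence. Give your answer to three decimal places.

p ≈ ln(e_7/e_6) / ln(e_6/e_5)
  = ln(2.6427×10⁻¹⁵/3.2515×10⁻⁶) / ln(3.2515×10⁻⁶/9.0700×10⁻³)
  = ln(8.12763e-10) / ln(0.00035849)
  = -20.930582 / -7.933610 ≈ 2.638217

2.638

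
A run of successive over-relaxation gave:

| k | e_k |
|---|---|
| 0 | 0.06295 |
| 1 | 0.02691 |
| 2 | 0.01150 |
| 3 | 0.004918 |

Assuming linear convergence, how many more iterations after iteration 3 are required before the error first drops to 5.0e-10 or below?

Rate ρ ≈ e_3/e_2 = 0.004918/0.01150 = 0.4277.
After j more steps, e_{3+j} ≈ 0.004918·ρ^j; need ρ^j ≤ 5.0e-10/0.004918 = 1.01667e-07.
j ≥ ln(1.01667e-07)/ln(0.4277) = -16.1016/-0.84933 = 18.958.
So 19 more iterations are needed.

19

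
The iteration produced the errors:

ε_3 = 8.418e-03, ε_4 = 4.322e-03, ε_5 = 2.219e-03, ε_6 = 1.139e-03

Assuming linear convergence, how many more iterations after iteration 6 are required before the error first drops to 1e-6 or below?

Rate ρ ≈ ε_6/ε_5 = 1.139e-03/2.219e-03 = 0.5133.
After j more steps, ε_{6+j} ≈ 1.139e-03·ρ^j; need ρ^j ≤ 1e-6/1.139e-03 = 0.000877963.
j ≥ ln(0.000877963)/ln(0.5133) = -7.0379/-0.66689 = 10.553.
So 11 more iterations are needed.

11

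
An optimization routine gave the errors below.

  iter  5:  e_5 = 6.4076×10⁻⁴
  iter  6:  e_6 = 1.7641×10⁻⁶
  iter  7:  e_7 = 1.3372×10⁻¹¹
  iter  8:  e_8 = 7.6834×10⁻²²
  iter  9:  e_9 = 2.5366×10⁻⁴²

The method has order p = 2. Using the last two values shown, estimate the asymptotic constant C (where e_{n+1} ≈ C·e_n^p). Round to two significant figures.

4.3

C ≈ e_9 / e_8^2
  = 2.5366×10⁻⁴² / (7.6834×10⁻²²)^2
  = 2.5366×10⁻⁴² / 5.90346e-43 ≈ 4.2968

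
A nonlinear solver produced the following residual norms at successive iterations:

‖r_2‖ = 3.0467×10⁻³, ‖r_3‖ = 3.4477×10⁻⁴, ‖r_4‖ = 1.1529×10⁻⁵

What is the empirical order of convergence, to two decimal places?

p ≈ ln(‖r_4‖/‖r_3‖) / ln(‖r_3‖/‖r_2‖)
  = ln(1.1529×10⁻⁵/3.4477×10⁻⁴) / ln(3.4477×10⁻⁴/3.0467×10⁻³)
  = ln(0.0334397) / ln(0.113162)
  = -3.39801 / -2.17893 ≈ 1.55949

1.56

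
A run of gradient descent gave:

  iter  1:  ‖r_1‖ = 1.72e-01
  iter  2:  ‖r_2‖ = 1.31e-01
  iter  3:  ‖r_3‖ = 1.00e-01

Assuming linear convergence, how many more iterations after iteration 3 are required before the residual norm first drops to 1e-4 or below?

Rate ρ ≈ ‖r_3‖/‖r_2‖ = 1.00e-01/1.31e-01 = 0.7634.
After j more steps, ‖r_{3+j}‖ ≈ 1.00e-01·ρ^j; need ρ^j ≤ 1e-4/1.00e-01 = 0.001.
j ≥ ln(0.001)/ln(0.7634) = -6.9078/-0.26997 = 25.587.
So 26 more iterations are needed.

26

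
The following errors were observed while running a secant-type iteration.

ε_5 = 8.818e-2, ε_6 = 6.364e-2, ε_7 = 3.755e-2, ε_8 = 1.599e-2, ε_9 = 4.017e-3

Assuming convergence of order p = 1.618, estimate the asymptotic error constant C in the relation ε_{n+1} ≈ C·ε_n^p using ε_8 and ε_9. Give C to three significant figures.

3.24

C ≈ ε_9 / ε_8^1.618
  = 4.017e-3 / (1.599e-2)^1.618
  = 4.017e-3 / 0.00124116 ≈ 3.2365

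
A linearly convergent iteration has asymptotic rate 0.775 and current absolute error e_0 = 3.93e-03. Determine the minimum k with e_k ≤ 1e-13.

After k steps, e_k ≈ 3.93e-03·0.775^k.
Need 0.775^k ≤ 1e-13/3.93e-03 = 2.54453e-11.
k ≥ ln(2.54453e-11)/ln(0.775) = -24.3945/-0.25489 = 95.706.
Smallest integer k = 96.

96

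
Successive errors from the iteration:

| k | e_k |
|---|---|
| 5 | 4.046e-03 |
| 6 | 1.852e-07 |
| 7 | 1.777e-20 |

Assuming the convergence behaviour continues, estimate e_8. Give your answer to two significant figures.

First estimate the order: p ≈ ln(e_7/e_6) / ln(e_6/e_5) = ln(1.777e-20/1.852e-07)/ln(1.852e-07/4.046e-03) = ln(9.59503e-14)/ln(4.57736e-05) ≈ 3.0000.
Then e_8 ≈ e_7·(e_7/e_6)^p = 1.777e-20·(9.59503e-14)^3.0000 = 1.777e-20·8.83363e-40 ≈ 1.57e-59.

1.6e-59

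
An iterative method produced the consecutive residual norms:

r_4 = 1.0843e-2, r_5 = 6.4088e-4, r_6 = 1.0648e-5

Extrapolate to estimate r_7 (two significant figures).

2.8e-8

First estimate the order: p ≈ ln(r_6/r_5) / ln(r_5/r_4) = ln(1.0648e-5/6.4088e-4)/ln(6.4088e-4/1.0843e-2) = ln(0.0166147)/ln(0.0591054) ≈ 1.4487.
Then r_7 ≈ r_6·(r_6/r_5)^p = 1.0648e-5·(0.0166147)^1.4487 = 1.0648e-5·0.00264258 ≈ 2.814e-08.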